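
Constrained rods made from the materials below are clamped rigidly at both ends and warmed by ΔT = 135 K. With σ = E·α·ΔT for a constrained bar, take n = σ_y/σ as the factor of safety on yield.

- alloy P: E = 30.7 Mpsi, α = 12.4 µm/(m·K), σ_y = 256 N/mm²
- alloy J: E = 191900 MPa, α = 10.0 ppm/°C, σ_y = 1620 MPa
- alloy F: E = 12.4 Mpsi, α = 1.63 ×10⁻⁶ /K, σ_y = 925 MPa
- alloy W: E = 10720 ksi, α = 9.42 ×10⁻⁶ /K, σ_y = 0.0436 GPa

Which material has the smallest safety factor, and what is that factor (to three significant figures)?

alloy W, n = 0.464

With everything in SI (GPa, ×10⁻⁶/K, MPa):
  alloy P: E = 211.7, α = 12.4, σ_y = 256.0 → σ = 354 MPa, n = 0.722
  alloy J: E = 191.9, α = 10.0, σ_y = 1620 → σ = 259 MPa, n = 6.25
  alloy F: E = 85.50, α = 1.63, σ_y = 925.0 → σ = 18.8 MPa, n = 49.2
  alloy W: E = 73.91, α = 9.42, σ_y = 43.60 → σ = 94.0 MPa, n = 0.464
The minimum is alloy W at n = 0.464.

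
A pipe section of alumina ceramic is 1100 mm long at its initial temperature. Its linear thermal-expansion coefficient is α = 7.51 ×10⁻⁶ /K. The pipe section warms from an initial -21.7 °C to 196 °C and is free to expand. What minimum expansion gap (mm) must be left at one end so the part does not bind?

ΔT = 196 − (-21.7) = 217.7 K.
ΔL = α·L₀·ΔT = 7.51×10⁻⁶ × 1100 mm × 217.7 K = 1.80 mm.

1.80 mm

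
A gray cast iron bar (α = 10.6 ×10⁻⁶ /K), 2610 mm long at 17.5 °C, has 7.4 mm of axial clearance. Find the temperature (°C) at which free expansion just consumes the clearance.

α·L₀·ΔT = 7.4 mm ⇒ ΔT = 7.4 / (10.6×10⁻⁶ × 2610.0) = 267.5 K.
T = 17.5 + 267.5 = 285.0 °C.

285 °C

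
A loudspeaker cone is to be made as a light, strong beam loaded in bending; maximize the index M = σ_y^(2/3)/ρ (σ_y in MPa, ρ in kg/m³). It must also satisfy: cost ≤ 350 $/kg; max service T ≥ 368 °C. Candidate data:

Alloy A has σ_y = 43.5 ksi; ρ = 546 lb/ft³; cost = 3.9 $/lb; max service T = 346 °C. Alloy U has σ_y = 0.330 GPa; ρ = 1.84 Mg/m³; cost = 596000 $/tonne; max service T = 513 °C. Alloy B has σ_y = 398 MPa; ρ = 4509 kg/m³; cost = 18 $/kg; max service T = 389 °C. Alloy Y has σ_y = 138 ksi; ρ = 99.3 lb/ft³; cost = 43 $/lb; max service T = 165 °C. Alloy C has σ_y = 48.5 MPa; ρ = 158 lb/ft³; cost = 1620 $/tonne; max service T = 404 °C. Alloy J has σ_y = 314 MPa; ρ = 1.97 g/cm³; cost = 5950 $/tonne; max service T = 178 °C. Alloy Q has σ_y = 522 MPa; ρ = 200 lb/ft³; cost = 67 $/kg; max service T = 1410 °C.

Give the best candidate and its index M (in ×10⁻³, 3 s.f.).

Screen on constraints: cost ≤ 350 $/kg; max service T ≥ 368 °C. Survivors: alloy B, alloy C, alloy Q.
In SI units:
  alloy B: σ_y = 398.0 MPa, ρ = 4509 kg/m³
  alloy C: σ_y = 48.50 MPa, ρ = 2531 kg/m³
  alloy Q: σ_y = 522.0 MPa, ρ = 3204 kg/m³
  alloy Q: M = 20.2×10⁻³
  alloy B: M = 12.0×10⁻³
  alloy C: M = 5.25×10⁻³
Alloy Q ranks first.

alloy Q, M = 20.2×10⁻³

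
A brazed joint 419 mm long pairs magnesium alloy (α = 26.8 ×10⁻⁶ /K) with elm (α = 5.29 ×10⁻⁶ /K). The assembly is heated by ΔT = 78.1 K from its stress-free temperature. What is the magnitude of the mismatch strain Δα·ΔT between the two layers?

1.68×10⁻³

Δα = |26.8 − 5.29|×10⁻⁶/K = 21.5×10⁻⁶/K.
Mismatch strain = Δα·ΔT = 21.5×10⁻⁶ × 78.1 = 1.68×10⁻³.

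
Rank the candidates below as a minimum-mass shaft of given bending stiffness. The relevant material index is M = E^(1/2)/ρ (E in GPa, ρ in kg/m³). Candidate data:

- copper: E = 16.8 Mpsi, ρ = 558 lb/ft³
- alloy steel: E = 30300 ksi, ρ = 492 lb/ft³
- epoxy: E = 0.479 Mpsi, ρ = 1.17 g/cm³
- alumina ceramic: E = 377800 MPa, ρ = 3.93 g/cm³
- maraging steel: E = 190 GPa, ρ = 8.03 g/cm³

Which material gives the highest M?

alumina ceramic

Putting every candidate on a common basis:
  copper: E = 115.8 GPa, ρ = 8938 kg/m³
  alloy steel: E = 208.9 GPa, ρ = 7881 kg/m³
  epoxy: E = 3.303 GPa, ρ = 1170 kg/m³
  alumina ceramic: E = 377.8 GPa, ρ = 3930 kg/m³
  maraging steel: E = 190.0 GPa, ρ = 8030 kg/m³
  alumina ceramic: M = 4.95×10⁻³
  alloy steel: M = 1.83×10⁻³
  maraging steel: M = 1.72×10⁻³
  epoxy: M = 1.55×10⁻³
  copper: M = 1.20×10⁻³
Alumina ceramic has the largest M.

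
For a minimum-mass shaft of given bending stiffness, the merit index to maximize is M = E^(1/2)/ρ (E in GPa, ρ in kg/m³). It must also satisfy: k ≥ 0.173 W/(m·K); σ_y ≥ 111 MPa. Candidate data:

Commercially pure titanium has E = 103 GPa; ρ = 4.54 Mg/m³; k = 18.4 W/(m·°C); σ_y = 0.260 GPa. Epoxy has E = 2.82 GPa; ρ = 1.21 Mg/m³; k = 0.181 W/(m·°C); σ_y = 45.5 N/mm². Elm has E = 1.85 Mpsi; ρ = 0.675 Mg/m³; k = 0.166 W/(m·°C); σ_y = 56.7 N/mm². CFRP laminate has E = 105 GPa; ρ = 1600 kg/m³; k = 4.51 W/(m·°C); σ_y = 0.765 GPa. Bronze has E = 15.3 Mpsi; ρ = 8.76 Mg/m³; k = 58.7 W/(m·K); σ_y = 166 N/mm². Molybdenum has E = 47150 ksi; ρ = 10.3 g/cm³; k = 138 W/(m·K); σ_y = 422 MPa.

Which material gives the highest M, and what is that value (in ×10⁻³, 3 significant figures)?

CFRP laminate, M = 6.40×10⁻³

Screen on constraints: k ≥ 0.173 W/(m·K); σ_y ≥ 111 MPa. Survivors: commercially pure titanium, CFRP laminate, bronze, molybdenum.
Convert each candidate to consistent units, then evaluate M:
  commercially pure titanium: E = 103.0 GPa, ρ = 4540 kg/m³
  CFRP laminate: E = 105.0 GPa, ρ = 1600 kg/m³
  bronze: E = 105.5 GPa, ρ = 8760 kg/m³
  molybdenum: E = 325.1 GPa, ρ = 10300 kg/m³
  CFRP laminate: M = 6.40×10⁻³
  commercially pure titanium: M = 2.24×10⁻³
  molybdenum: M = 1.75×10⁻³
  bronze: M = 1.17×10⁻³
The maximum is for CFRP laminate.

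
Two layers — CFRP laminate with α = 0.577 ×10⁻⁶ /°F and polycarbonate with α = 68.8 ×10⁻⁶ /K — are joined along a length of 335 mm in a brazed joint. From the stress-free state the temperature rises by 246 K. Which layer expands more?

polycarbonate

CFRP laminate: α = 0.577×10⁻⁶/°F × 9/5 = 1.04×10⁻⁶/K.
α(CFRP laminate) = 1.04×10⁻⁶/K vs α(polycarbonate) = 68.8×10⁻⁶/K.
Higher α expands more for the same ΔT: polycarbonate.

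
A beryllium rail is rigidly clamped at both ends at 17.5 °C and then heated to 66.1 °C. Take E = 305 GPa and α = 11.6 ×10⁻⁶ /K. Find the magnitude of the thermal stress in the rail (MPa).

172 MPa

ΔT = 48.60 K. Constrained thermal stress σ = E·α·ΔT = 305.0×10³ MPa × 11.6×10⁻⁶ × 48.60 = 172 MPa (compressive).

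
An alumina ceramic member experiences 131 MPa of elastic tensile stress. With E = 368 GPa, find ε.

3.56×10⁻⁴

ε = σ/E = 131 / 368000 = 3.56×10⁻⁴.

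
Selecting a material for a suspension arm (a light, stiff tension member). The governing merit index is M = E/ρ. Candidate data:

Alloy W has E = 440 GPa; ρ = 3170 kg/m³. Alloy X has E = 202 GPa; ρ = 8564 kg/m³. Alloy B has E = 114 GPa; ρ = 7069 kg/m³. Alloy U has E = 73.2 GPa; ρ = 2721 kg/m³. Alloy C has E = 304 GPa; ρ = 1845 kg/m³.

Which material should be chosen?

alloy C

Evaluate M for each candidate:
  alloy C: M = 165 MN·m/kg
  alloy W: M = 139 MN·m/kg
  alloy U: M = 26.9 MN·m/kg
  alloy X: M = 23.6 MN·m/kg
  alloy B: M = 16.1 MN·m/kg
Alloy C ranks first.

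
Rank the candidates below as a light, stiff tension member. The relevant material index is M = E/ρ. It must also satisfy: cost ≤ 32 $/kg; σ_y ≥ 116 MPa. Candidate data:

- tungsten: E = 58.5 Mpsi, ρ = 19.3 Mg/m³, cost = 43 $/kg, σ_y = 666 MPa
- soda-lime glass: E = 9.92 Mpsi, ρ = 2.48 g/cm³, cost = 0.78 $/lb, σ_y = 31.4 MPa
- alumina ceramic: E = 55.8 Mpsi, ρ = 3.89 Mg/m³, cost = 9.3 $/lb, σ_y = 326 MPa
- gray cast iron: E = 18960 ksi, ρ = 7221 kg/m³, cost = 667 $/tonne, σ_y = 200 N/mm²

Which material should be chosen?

Screen on constraints: cost ≤ 32 $/kg; σ_y ≥ 116 MPa. Survivors: alumina ceramic, gray cast iron.
After converting to SI:
  alumina ceramic: E = 384.7 GPa, ρ = 3890 kg/m³
  gray cast iron: E = 130.7 GPa, ρ = 7221 kg/m³
  alumina ceramic: M = 98.9 MN·m/kg
  gray cast iron: M = 18.1 MN·m/kg
The maximum is for alumina ceramic.

alumina ceramic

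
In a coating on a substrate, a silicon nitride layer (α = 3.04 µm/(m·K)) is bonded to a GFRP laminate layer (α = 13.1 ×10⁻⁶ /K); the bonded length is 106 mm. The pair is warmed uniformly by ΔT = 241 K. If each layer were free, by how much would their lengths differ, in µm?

Δα = |3.04 − 13.1|×10⁻⁶/K = 10.1×10⁻⁶/K.
ΔL_mismatch = Δα·L·ΔT = 10.1×10⁻⁶ × 106.0 mm × 241.0 K = 257 µm.

257 µm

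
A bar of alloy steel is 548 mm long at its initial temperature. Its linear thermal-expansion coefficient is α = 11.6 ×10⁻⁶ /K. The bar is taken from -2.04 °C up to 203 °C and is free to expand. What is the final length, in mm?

549.30 mm

ΔT = 203 − (-2.04) = 205.0 K.
ΔL = α·L₀·ΔT = 11.6×10⁻⁶ × 548 mm × 205.0 K = 1.30 mm.
L = L₀ + ΔL = 548 + 1.30 = 549.30 mm.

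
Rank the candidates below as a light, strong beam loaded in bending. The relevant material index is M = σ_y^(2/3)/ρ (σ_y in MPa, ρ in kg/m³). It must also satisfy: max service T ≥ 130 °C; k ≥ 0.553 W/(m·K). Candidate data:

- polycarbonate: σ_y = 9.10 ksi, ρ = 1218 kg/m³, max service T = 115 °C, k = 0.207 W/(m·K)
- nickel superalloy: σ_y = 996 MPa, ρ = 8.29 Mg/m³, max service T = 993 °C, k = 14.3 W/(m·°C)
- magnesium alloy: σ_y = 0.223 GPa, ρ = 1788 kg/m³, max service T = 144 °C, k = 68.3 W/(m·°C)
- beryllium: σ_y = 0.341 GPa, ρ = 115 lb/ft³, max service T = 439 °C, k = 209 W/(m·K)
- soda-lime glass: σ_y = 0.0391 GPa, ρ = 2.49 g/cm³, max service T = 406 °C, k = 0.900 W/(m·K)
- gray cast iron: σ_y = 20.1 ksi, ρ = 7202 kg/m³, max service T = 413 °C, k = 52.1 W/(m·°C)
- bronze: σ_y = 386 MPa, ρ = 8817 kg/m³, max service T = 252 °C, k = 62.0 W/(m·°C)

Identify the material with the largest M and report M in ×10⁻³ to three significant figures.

beryllium, M = 26.5×10⁻³

Screen on constraints: max service T ≥ 130 °C; k ≥ 0.553 W/(m·K). Survivors: nickel superalloy, magnesium alloy, beryllium, soda-lime glass, gray cast iron, bronze.
Normalizing units and computing the index:
  nickel superalloy: σ_y = 996.0 MPa, ρ = 8290 kg/m³
  magnesium alloy: σ_y = 223.0 MPa, ρ = 1788 kg/m³
  beryllium: σ_y = 341.0 MPa, ρ = 1842 kg/m³
  soda-lime glass: σ_y = 39.10 MPa, ρ = 2490 kg/m³
  gray cast iron: σ_y = 138.6 MPa, ρ = 7202 kg/m³
  bronze: σ_y = 386.0 MPa, ρ = 8817 kg/m³
  beryllium: M = 26.5×10⁻³
  magnesium alloy: M = 20.6×10⁻³
  nickel superalloy: M = 12.0×10⁻³
  bronze: M = 6.01×10⁻³
  soda-lime glass: M = 4.63×10⁻³
  gray cast iron: M = 3.72×10⁻³
Beryllium ranks first.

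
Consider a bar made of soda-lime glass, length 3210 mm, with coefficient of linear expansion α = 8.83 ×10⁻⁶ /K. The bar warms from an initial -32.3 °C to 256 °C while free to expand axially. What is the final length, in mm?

ΔT = 256 − (-32.3) = 288.3 K.
ΔL = α·L₀·ΔT = 8.83×10⁻⁶ × 3210 mm × 288.3 K = 8.17 mm.
L = L₀ + ΔL = 3210 + 8.17 = 3218.2 mm.

3218.2 mm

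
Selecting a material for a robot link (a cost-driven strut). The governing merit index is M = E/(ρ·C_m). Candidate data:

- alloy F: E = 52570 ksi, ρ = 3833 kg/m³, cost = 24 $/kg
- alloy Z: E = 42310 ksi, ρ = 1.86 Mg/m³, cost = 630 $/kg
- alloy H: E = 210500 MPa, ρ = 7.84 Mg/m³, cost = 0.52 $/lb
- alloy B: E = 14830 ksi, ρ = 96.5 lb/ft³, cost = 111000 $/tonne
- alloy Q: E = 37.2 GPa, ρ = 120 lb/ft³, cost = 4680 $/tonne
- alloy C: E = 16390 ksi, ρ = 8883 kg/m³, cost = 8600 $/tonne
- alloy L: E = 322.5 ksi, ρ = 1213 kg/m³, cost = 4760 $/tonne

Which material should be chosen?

After converting to SI:
  alloy F: E = 362.5 GPa, ρ = 3833 kg/m³, cost = 24.00 $/kg
  alloy Z: E = 291.7 GPa, ρ = 1860 kg/m³, cost = 630.0 $/kg
  alloy H: E = 210.5 GPa, ρ = 7840 kg/m³, cost = 1.146 $/kg
  alloy B: E = 102.2 GPa, ρ = 1546 kg/m³, cost = 111.0 $/kg
  alloy Q: E = 37.20 GPa, ρ = 1922 kg/m³, cost = 4.680 $/kg
  alloy C: E = 113.0 GPa, ρ = 8883 kg/m³, cost = 8.600 $/kg
  alloy L: E = 2.224 GPa, ρ = 1213 kg/m³, cost = 4.760 $/kg
  alloy H: M = 23.4 MN·m per $
  alloy Q: M = 4.14 MN·m per $
  alloy F: M = 3.94 MN·m per $
  alloy C: M = 1.48 MN·m per $
  alloy B: M = 0.596 MN·m per $
  alloy L: M = 0.385 MN·m per $
  alloy Z: M = 0.249 MN·m per $
Alloy H has the largest M.

alloy H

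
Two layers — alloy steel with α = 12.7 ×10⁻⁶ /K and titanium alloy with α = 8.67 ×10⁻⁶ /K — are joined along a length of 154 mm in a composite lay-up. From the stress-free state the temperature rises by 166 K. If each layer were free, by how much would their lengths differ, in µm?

103 µm

Δα = |12.7 − 8.67|×10⁻⁶/K = 4.03×10⁻⁶/K.
ΔL_mismatch = Δα·L·ΔT = 4.03×10⁻⁶ × 154.0 mm × 166.0 K = 103 µm.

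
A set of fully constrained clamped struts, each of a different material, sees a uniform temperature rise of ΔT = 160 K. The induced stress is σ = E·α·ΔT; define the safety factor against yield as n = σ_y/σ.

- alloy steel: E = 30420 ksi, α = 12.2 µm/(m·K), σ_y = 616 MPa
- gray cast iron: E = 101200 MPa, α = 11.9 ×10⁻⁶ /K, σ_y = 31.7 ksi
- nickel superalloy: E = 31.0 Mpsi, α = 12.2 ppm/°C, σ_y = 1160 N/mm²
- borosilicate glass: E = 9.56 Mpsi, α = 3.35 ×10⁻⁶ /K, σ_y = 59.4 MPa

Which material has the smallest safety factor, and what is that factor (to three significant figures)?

Per material, after unit conversion:
  alloy steel: E = 209.7, α = 12.2, σ_y = 616.0 → σ = 409 MPa, n = 1.50
  gray cast iron: E = 101.2, α = 11.9, σ_y = 218.6 → σ = 193 MPa, n = 1.13
  nickel superalloy: E = 213.7, α = 12.2, σ_y = 1160 → σ = 417 MPa, n = 2.78
  borosilicate glass: E = 65.91, α = 3.35, σ_y = 59.40 → σ = 35.3 MPa, n = 1.68
The minimum is gray cast iron at n = 1.13.

gray cast iron, n = 1.13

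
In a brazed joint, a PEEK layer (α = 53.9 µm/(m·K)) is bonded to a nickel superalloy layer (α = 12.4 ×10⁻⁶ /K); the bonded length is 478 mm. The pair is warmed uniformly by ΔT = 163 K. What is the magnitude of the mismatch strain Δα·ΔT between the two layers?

Δα = |53.9 − 12.4|×10⁻⁶/K = 41.5×10⁻⁶/K.
Mismatch strain = Δα·ΔT = 41.5×10⁻⁶ × 163.0 = 6.76×10⁻³.

6.76×10⁻³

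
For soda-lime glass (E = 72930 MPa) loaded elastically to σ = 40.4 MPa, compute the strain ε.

5.54×10⁻⁴

E = 72930 MPa = 72.93 GPa = 72930 MPa.
ε = σ/E = 40.4 / 72930 = 5.54×10⁻⁴.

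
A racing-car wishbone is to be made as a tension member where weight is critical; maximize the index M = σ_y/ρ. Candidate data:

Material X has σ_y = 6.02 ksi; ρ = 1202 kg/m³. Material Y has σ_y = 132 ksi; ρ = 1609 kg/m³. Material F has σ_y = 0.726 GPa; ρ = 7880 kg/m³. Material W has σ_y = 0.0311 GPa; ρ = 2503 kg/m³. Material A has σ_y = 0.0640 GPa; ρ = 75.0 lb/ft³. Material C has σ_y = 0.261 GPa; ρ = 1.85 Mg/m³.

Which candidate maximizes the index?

material Y

In SI units:
  material X: σ_y = 41.51 MPa, ρ = 1202 kg/m³
  material Y: σ_y = 910.1 MPa, ρ = 1609 kg/m³
  material F: σ_y = 726.0 MPa, ρ = 7880 kg/m³
  material W: σ_y = 31.10 MPa, ρ = 2503 kg/m³
  material A: σ_y = 64.00 MPa, ρ = 1201 kg/m³
  material C: σ_y = 261.0 MPa, ρ = 1850 kg/m³
  material Y: M = 566 kN·m/kg
  material C: M = 141 kN·m/kg
  material F: M = 92.1 kN·m/kg
  material A: M = 53.3 kN·m/kg
  material X: M = 34.5 kN·m/kg
  material W: M = 12.4 kN·m/kg
The maximum is for material Y.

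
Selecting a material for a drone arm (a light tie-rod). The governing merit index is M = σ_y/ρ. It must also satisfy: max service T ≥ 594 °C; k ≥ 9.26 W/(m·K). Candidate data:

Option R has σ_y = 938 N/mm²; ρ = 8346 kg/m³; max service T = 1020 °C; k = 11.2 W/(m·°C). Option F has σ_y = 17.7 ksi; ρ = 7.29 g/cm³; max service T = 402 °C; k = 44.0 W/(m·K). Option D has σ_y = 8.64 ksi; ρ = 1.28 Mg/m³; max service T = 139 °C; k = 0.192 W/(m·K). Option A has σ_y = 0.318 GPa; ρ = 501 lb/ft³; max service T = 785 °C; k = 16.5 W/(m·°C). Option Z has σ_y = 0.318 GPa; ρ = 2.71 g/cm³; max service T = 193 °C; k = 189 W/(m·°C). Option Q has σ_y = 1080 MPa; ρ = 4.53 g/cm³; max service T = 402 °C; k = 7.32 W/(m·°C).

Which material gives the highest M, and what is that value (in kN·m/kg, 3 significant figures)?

Screen on constraints: max service T ≥ 594 °C; k ≥ 9.26 W/(m·K). Survivors: option R, option A.
Putting every candidate on a common basis:
  option R: σ_y = 938.0 MPa, ρ = 8346 kg/m³
  option A: σ_y = 318.0 MPa, ρ = 8025 kg/m³
  option R: M = 112 kN·m/kg
  option A: M = 39.6 kN·m/kg
The maximum is for option R.

option R, M = 112 kN·m/kg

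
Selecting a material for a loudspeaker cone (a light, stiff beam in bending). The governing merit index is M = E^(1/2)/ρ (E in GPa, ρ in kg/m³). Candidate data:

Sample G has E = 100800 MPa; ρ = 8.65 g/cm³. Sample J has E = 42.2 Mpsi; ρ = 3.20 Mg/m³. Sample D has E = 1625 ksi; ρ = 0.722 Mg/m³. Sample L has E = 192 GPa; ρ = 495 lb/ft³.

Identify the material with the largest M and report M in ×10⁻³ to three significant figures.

Normalizing units and computing the index:
  sample G: E = 100.8 GPa, ρ = 8650 kg/m³
  sample J: E = 291.0 GPa, ρ = 3200 kg/m³
  sample D: E = 11.20 GPa, ρ = 722.0 kg/m³
  sample L: E = 192.0 GPa, ρ = 7929 kg/m³
  sample J: M = 5.33×10⁻³
  sample D: M = 4.64×10⁻³
  sample L: M = 1.75×10⁻³
  sample G: M = 1.16×10⁻³
Sample J ranks first.

sample J, M = 5.33×10⁻³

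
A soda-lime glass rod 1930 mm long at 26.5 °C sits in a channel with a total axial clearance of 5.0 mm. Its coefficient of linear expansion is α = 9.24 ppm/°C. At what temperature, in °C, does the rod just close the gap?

307 °C

α·L₀·ΔT = 5.0 mm ⇒ ΔT = 5.0 / (9.24×10⁻⁶ × 1930.0) = 280.4 K.
T = 26.5 + 280.4 = 306.9 °C.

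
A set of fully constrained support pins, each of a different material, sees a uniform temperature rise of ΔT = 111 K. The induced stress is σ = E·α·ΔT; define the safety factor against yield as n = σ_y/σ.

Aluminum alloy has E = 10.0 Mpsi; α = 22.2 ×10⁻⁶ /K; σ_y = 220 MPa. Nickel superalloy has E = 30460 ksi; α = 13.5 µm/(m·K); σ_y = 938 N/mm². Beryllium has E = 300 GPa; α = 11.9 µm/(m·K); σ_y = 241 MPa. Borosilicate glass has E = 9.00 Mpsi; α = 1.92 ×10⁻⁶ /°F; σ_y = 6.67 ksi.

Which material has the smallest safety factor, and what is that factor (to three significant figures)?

Converting E to GPa, α to ×10⁻⁶/K, σ_y to MPa, then σ and n for each:
  aluminum alloy: E = 68.95, α = 22.2, σ_y = 220.0 → σ = 170 MPa, n = 1.29
  nickel superalloy: E = 210.0, α = 13.5, σ_y = 938.0 → σ = 315 MPa, n = 2.98
  beryllium: E = 300.0, α = 11.9, σ_y = 241.0 → σ = 396 MPa, n = 0.608
  borosilicate glass: E = 62.05, α = 3.46, σ_y = 45.99 → σ = 23.8 MPa, n = 1.93
Beryllium has the lowest safety factor, n = 0.608.

beryllium, n = 0.608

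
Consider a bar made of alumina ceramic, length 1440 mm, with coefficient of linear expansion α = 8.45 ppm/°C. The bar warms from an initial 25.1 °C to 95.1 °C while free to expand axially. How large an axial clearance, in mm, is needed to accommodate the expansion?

0.852 mm

ΔT = 95.1 − 25.1 = 70.00 K.
ΔL = α·L₀·ΔT = 8.45×10⁻⁶ × 1440 mm × 70.00 K = 0.852 mm.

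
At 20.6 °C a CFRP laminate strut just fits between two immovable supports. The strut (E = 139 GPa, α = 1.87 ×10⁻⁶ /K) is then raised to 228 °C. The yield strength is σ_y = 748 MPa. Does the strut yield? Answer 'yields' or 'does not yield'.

ΔT = 207.4 K. Constrained thermal stress σ = E·α·ΔT = 139.0×10³ MPa × 1.87×10⁻⁶ × 207.4 = 53.9 MPa (compressive).
Compare to σ_y = 748 MPa: σ < σ_y, so it does not yield.

does not yield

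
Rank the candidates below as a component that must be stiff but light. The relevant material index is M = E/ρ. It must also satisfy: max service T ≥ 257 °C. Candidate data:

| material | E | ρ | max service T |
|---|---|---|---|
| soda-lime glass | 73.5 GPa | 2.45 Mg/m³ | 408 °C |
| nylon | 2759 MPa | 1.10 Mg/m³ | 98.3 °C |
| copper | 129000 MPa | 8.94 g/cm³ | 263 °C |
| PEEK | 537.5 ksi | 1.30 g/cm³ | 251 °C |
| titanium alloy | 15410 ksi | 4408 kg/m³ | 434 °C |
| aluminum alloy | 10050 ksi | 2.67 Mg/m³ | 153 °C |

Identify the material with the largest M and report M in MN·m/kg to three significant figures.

Screen on constraints: max service T ≥ 257 °C. Survivors: soda-lime glass, copper, titanium alloy.
Putting every candidate on a common basis:
  soda-lime glass: E = 73.50 GPa, ρ = 2450 kg/m³
  copper: E = 129.0 GPa, ρ = 8940 kg/m³
  titanium alloy: E = 106.2 GPa, ρ = 4408 kg/m³
  soda-lime glass: M = 30.0 MN·m/kg
  titanium alloy: M = 24.1 MN·m/kg
  copper: M = 14.4 MN·m/kg
Soda-lime glass has the largest M.

soda-lime glass, M = 30.0 MN·m/kg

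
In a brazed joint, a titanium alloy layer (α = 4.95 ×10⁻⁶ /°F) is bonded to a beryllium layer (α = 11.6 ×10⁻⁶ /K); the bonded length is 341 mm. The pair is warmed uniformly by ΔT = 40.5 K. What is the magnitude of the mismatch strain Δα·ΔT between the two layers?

titanium alloy: α = 4.95×10⁻⁶/°F × 9/5 = 8.91×10⁻⁶/K.
Δα = |8.91 − 11.6|×10⁻⁶/K = 2.69×10⁻⁶/K.
Mismatch strain = Δα·ΔT = 2.69×10⁻⁶ × 40.5 = 1.09×10⁻⁴.

1.09×10⁻⁴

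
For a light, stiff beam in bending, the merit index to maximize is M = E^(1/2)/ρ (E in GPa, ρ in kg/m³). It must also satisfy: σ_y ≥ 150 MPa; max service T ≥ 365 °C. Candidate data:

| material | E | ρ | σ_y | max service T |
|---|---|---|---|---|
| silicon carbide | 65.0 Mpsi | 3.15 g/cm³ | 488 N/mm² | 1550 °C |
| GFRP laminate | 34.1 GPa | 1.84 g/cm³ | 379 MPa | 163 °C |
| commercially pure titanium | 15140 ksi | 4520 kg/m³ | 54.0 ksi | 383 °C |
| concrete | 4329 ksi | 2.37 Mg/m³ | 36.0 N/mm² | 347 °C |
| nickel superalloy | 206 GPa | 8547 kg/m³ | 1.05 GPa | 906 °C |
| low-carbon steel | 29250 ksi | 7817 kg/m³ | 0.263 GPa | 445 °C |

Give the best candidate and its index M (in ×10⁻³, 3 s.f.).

silicon carbide, M = 6.72×10⁻³

Screen on constraints: σ_y ≥ 150 MPa; max service T ≥ 365 °C. Survivors: silicon carbide, commercially pure titanium, nickel superalloy, low-carbon steel.
Normalizing units and computing the index:
  silicon carbide: E = 448.2 GPa, ρ = 3150 kg/m³
  commercially pure titanium: E = 104.4 GPa, ρ = 4520 kg/m³
  nickel superalloy: E = 206.0 GPa, ρ = 8547 kg/m³
  low-carbon steel: E = 201.7 GPa, ρ = 7817 kg/m³
  silicon carbide: M = 6.72×10⁻³
  commercially pure titanium: M = 2.26×10⁻³
  low-carbon steel: M = 1.82×10⁻³
  nickel superalloy: M = 1.68×10⁻³
Silicon carbide ranks first.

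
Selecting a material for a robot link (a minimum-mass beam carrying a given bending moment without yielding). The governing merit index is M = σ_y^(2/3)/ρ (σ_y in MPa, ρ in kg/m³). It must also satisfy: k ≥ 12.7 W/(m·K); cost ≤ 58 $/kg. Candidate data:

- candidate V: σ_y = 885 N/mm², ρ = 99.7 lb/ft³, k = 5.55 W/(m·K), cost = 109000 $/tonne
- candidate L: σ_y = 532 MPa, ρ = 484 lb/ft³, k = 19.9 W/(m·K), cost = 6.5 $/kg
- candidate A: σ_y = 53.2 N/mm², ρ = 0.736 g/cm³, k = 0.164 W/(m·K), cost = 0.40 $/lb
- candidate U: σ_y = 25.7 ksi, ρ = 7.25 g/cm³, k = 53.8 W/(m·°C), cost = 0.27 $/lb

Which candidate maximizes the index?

candidate L

Screen on constraints: k ≥ 12.7 W/(m·K); cost ≤ 58 $/kg. Survivors: candidate L, candidate U.
Convert each candidate to consistent units, then evaluate M:
  candidate L: σ_y = 532.0 MPa, ρ = 7753 kg/m³
  candidate U: σ_y = 177.2 MPa, ρ = 7250 kg/m³
  candidate L: M = 8.47×10⁻³
  candidate U: M = 4.35×10⁻³
Candidate L ranks first.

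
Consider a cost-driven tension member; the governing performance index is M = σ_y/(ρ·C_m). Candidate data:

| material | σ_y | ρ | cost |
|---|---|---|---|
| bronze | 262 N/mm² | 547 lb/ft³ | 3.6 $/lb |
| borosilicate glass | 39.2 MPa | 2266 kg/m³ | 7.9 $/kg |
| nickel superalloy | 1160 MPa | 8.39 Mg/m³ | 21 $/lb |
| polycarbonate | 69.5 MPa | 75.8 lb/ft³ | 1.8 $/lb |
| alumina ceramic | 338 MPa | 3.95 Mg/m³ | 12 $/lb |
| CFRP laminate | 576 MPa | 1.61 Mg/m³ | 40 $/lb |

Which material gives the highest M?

polycarbonate

Putting every candidate on a common basis:
  bronze: σ_y = 262.0 MPa, ρ = 8762 kg/m³, cost = 7.937 $/kg
  borosilicate glass: σ_y = 39.20 MPa, ρ = 2266 kg/m³, cost = 7.900 $/kg
  nickel superalloy: σ_y = 1160 MPa, ρ = 8390 kg/m³, cost = 46.30 $/kg
  polycarbonate: σ_y = 69.50 MPa, ρ = 1214 kg/m³, cost = 3.968 $/kg
  alumina ceramic: σ_y = 338.0 MPa, ρ = 3950 kg/m³, cost = 26.46 $/kg
  CFRP laminate: σ_y = 576.0 MPa, ρ = 1610 kg/m³, cost = 88.18 $/kg
  polycarbonate: M = 14.4 kN·m per $
  CFRP laminate: M = 4.06 kN·m per $
  bronze: M = 3.77 kN·m per $
  alumina ceramic: M = 3.23 kN·m per $
  nickel superalloy: M = 2.99 kN·m per $
  borosilicate glass: M = 2.19 kN·m per $
Polycarbonate has the largest M.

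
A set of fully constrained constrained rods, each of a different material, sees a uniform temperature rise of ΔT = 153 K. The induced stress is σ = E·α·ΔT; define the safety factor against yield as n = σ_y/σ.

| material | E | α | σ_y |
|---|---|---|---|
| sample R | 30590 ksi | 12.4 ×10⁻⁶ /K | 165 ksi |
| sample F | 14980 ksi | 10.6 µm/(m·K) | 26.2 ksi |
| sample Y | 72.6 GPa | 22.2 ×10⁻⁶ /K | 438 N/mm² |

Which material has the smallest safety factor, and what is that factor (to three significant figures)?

sample F, n = 1.08

Converting E to GPa, α to ×10⁻⁶/K, σ_y to MPa, then σ and n for each:
  sample R: E = 210.9, α = 12.4, σ_y = 1138 → σ = 400 MPa, n = 2.84
  sample F: E = 103.3, α = 10.6, σ_y = 180.6 → σ = 168 MPa, n = 1.08
  sample Y: E = 72.60, α = 22.2, σ_y = 438.0 → σ = 247 MPa, n = 1.78
The minimum is sample F at n = 1.08.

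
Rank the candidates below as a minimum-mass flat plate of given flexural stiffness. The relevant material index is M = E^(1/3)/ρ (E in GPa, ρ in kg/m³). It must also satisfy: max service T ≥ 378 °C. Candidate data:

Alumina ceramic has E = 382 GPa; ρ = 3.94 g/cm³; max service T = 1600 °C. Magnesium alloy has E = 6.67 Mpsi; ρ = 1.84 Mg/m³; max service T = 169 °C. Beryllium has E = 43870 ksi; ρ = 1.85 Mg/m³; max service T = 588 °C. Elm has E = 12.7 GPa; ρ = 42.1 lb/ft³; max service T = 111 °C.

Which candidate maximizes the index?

Screen on constraints: max service T ≥ 378 °C. Survivors: alumina ceramic, beryllium.
Convert each candidate to consistent units, then evaluate M:
  alumina ceramic: E = 382.0 GPa, ρ = 3940 kg/m³
  beryllium: E = 302.5 GPa, ρ = 1850 kg/m³
  beryllium: M = 3.63×10⁻³
  alumina ceramic: M = 1.84×10⁻³
Beryllium has the largest M.

beryllium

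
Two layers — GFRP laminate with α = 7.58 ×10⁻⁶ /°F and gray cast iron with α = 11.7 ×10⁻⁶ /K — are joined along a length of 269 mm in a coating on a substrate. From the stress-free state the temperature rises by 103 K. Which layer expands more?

GFRP laminate: α = 7.58×10⁻⁶/°F × 9/5 = 13.6×10⁻⁶/K.
α(GFRP laminate) = 13.6×10⁻⁶/K vs α(gray cast iron) = 11.7×10⁻⁶/K.
Higher α expands more for the same ΔT: GFRP laminate.

GFRP laminate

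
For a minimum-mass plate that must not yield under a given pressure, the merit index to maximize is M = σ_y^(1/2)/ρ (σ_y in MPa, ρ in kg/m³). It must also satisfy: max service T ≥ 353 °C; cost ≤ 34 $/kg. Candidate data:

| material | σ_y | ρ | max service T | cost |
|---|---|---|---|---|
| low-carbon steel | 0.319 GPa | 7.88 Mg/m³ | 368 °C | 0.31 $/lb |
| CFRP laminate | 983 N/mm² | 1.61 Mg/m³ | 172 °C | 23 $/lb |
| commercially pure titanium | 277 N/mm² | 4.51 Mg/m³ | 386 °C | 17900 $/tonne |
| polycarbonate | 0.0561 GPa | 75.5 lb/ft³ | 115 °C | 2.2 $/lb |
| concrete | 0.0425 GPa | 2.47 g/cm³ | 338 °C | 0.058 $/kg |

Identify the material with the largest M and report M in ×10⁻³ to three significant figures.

Screen on constraints: max service T ≥ 353 °C; cost ≤ 34 $/kg. Survivors: low-carbon steel, commercially pure titanium.
In SI units:
  low-carbon steel: σ_y = 319.0 MPa, ρ = 7880 kg/m³
  commercially pure titanium: σ_y = 277.0 MPa, ρ = 4510 kg/m³
  commercially pure titanium: M = 3.69×10⁻³
  low-carbon steel: M = 2.27×10⁻³
Highest index: commercially pure titanium.

commercially pure titanium, M = 3.69×10⁻³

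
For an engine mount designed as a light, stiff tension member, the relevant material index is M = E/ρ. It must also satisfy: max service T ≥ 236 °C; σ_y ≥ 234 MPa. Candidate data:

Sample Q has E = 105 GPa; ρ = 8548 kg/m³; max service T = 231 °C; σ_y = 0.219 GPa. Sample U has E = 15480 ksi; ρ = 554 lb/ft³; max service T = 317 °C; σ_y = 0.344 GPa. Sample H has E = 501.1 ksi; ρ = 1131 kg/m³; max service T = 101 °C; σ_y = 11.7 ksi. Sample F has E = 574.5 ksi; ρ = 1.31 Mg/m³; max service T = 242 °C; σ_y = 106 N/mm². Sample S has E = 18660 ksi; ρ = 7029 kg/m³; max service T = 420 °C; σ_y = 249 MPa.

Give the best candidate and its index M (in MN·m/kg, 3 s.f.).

sample S, M = 18.3 MN·m/kg

Screen on constraints: max service T ≥ 236 °C; σ_y ≥ 234 MPa. Survivors: sample U, sample S.
Convert each candidate to consistent units, then evaluate M:
  sample U: E = 106.7 GPa, ρ = 8874 kg/m³
  sample S: E = 128.7 GPa, ρ = 7029 kg/m³
  sample S: M = 18.3 MN·m/kg
  sample U: M = 12.0 MN·m/kg
The maximum is for sample S.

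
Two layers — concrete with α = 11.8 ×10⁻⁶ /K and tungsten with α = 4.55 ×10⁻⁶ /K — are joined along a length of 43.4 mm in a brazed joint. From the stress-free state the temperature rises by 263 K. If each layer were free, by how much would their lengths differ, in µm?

Δα = |11.8 − 4.55|×10⁻⁶/K = 7.25×10⁻⁶/K.
ΔL_mismatch = Δα·L·ΔT = 7.25×10⁻⁶ × 43.4 mm × 263.0 K = 82.8 µm.

82.8 µm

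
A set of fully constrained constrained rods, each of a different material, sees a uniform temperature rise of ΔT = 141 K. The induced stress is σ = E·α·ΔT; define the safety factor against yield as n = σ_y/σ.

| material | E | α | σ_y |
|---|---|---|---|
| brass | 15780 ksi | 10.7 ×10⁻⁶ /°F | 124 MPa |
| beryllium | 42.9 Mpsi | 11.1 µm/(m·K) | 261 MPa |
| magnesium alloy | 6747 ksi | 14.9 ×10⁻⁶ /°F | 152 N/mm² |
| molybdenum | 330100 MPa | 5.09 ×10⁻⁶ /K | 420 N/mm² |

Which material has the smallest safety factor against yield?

brass

Per material, after unit conversion:
  brass: E = 108.8, α = 19.3, σ_y = 124.0 → σ = 295 MPa, n = 0.420
  beryllium: E = 295.8, α = 11.1, σ_y = 261.0 → σ = 463 MPa, n = 0.564
  magnesium alloy: E = 46.52, α = 26.8, σ_y = 152.0 → σ = 176 MPa, n = 0.864
  molybdenum: E = 330.1, α = 5.09, σ_y = 420.0 → σ = 237 MPa, n = 1.77
Brass has the lowest safety factor, n = 0.420.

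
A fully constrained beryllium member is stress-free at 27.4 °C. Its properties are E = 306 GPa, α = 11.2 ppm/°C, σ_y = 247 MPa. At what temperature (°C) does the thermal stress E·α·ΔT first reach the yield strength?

99.5 °C

E·α·ΔT = 247.0 MPa ⇒ ΔT = 247.0 / (306.0×10³ × 11.2×10⁻⁶) = 72.07 K.
T = 27.4 + 72.07 = 99.47 °C.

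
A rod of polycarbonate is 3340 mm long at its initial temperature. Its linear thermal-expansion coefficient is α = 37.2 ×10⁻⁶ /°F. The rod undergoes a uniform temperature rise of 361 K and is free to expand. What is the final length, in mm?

Convert α: 37.2×10⁻⁶/°F × (9/5) = 67.0×10⁻⁶/K.
ΔL = α·L₀·ΔT = 67.0×10⁻⁶ × 3340 mm × 361.0 K = 80.7 mm.
L = L₀ + ΔL = 3340 + 80.7 = 3420.7 mm.

3420.7 mm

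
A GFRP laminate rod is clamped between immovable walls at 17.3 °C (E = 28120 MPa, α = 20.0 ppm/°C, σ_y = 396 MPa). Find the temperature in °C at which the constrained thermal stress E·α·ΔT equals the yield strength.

721 °C

E = 28120 MPa = 28.12 GPa.
E·α·ΔT = 396.0 MPa ⇒ ΔT = 396.0 / (28.12×10³ × 20.0×10⁻⁶) = 704.1 K.
T = 17.3 + 704.1 = 721.4 °C.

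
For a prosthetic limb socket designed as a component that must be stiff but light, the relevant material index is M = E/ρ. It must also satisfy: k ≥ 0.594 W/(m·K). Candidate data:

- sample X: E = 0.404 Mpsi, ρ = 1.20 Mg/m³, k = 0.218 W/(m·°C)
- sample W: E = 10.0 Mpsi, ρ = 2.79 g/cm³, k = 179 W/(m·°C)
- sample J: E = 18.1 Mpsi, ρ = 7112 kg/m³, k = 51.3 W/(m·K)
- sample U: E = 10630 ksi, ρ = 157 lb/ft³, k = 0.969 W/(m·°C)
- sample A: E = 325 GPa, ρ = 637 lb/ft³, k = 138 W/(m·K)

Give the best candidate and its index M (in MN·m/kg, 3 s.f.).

sample A, M = 31.9 MN·m/kg

Screen on constraints: k ≥ 0.594 W/(m·K). Survivors: sample W, sample J, sample U, sample A.
Convert each candidate to consistent units, then evaluate M:
  sample W: E = 68.95 GPa, ρ = 2790 kg/m³
  sample J: E = 124.8 GPa, ρ = 7112 kg/m³
  sample U: E = 73.29 GPa, ρ = 2515 kg/m³
  sample A: E = 325.0 GPa, ρ = 10200 kg/m³
  sample A: M = 31.9 MN·m/kg
  sample U: M = 29.1 MN·m/kg
  sample W: M = 24.7 MN·m/kg
  sample J: M = 17.5 MN·m/kg
Highest index: sample A.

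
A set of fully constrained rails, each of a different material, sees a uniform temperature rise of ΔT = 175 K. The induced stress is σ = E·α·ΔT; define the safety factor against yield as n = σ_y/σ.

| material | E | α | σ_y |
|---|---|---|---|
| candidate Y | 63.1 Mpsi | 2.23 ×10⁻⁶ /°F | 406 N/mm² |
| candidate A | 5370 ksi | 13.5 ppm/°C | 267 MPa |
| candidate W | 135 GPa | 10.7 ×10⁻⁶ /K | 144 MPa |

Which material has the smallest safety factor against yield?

candidate W

Per material, after unit conversion:
  candidate Y: E = 435.1, α = 4.01, σ_y = 406.0 → σ = 306 MPa, n = 1.33
  candidate A: E = 37.02, α = 13.5, σ_y = 267.0 → σ = 87.5 MPa, n = 3.05
  candidate W: E = 135.0, α = 10.7, σ_y = 144.0 → σ = 253 MPa, n = 0.570
Smallest n: candidate W with n = 0.570.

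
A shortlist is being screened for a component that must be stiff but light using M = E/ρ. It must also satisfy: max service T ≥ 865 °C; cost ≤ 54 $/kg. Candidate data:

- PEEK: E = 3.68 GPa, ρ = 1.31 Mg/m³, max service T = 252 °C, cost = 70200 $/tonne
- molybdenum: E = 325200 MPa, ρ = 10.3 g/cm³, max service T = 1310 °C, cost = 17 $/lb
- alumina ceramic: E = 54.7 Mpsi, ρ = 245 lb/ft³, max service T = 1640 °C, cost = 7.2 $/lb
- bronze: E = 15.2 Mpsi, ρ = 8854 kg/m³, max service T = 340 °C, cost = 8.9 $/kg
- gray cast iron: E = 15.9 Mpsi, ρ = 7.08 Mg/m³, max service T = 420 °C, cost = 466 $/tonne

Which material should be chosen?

alumina ceramic

Screen on constraints: max service T ≥ 865 °C; cost ≤ 54 $/kg. Survivors: molybdenum, alumina ceramic.
Normalizing units and computing the index:
  molybdenum: E = 325.2 GPa, ρ = 10300 kg/m³
  alumina ceramic: E = 377.1 GPa, ρ = 3925 kg/m³
  alumina ceramic: M = 96.1 MN·m/kg
  molybdenum: M = 31.6 MN·m/kg
Highest index: alumina ceramic.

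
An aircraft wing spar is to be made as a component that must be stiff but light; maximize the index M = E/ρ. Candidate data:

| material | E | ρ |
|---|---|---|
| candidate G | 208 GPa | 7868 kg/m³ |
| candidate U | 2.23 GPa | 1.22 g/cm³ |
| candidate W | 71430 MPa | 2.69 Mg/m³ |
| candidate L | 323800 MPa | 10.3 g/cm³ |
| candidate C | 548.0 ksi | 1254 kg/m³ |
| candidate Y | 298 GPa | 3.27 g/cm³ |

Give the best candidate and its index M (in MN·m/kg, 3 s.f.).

In SI units:
  candidate G: E = 208.0 GPa, ρ = 7868 kg/m³
  candidate U: E = 2.230 GPa, ρ = 1220 kg/m³
  candidate W: E = 71.43 GPa, ρ = 2690 kg/m³
  candidate L: E = 323.8 GPa, ρ = 10300 kg/m³
  candidate C: E = 3.778 GPa, ρ = 1254 kg/m³
  candidate Y: E = 298.0 GPa, ρ = 3270 kg/m³
  candidate Y: M = 91.1 MN·m/kg
  candidate L: M = 31.4 MN·m/kg
  candidate W: M = 26.6 MN·m/kg
  candidate G: M = 26.4 MN·m/kg
  candidate C: M = 3.01 MN·m/kg
  candidate U: M = 1.83 MN·m/kg
Candidate Y ranks first.

candidate Y, M = 91.1 MN·m/kg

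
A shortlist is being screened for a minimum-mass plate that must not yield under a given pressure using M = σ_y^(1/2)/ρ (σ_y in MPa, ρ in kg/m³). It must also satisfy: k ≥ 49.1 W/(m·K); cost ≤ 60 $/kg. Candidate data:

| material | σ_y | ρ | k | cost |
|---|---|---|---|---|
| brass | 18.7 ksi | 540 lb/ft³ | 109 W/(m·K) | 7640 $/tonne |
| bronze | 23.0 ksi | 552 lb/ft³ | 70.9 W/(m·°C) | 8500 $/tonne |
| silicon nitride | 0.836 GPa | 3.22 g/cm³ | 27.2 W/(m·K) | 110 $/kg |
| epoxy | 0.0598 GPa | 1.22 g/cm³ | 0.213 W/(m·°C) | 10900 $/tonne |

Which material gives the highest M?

bronze

Screen on constraints: k ≥ 49.1 W/(m·K); cost ≤ 60 $/kg. Survivors: brass, bronze.
After converting to SI:
  brass: σ_y = 128.9 MPa, ρ = 8650 kg/m³
  bronze: σ_y = 158.6 MPa, ρ = 8842 kg/m³
  bronze: M = 1.42×10⁻³
  brass: M = 1.31×10⁻³
Highest index: bronze.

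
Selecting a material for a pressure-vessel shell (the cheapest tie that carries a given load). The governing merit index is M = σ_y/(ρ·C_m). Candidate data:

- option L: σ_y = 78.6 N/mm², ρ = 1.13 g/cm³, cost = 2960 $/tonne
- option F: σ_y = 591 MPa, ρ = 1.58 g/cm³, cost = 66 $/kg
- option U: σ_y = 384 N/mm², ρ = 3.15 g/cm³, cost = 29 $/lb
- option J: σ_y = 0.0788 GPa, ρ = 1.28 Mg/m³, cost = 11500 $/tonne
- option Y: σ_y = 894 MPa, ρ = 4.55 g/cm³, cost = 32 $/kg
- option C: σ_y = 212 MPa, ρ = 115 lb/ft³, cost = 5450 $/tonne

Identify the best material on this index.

option L

After converting to SI:
  option L: σ_y = 78.60 MPa, ρ = 1130 kg/m³, cost = 2.960 $/kg
  option F: σ_y = 591.0 MPa, ρ = 1580 kg/m³, cost = 66.00 $/kg
  option U: σ_y = 384.0 MPa, ρ = 3150 kg/m³, cost = 63.93 $/kg
  option J: σ_y = 78.80 MPa, ρ = 1280 kg/m³, cost = 11.50 $/kg
  option Y: σ_y = 894.0 MPa, ρ = 4550 kg/m³, cost = 32.00 $/kg
  option C: σ_y = 212.0 MPa, ρ = 1842 kg/m³, cost = 5.450 $/kg
  option L: M = 23.5 kN·m per $
  option C: M = 21.1 kN·m per $
  option Y: M = 6.14 kN·m per $
  option F: M = 5.67 kN·m per $
  option J: M = 5.35 kN·m per $
  option U: M = 1.91 kN·m per $
The maximum is for option L.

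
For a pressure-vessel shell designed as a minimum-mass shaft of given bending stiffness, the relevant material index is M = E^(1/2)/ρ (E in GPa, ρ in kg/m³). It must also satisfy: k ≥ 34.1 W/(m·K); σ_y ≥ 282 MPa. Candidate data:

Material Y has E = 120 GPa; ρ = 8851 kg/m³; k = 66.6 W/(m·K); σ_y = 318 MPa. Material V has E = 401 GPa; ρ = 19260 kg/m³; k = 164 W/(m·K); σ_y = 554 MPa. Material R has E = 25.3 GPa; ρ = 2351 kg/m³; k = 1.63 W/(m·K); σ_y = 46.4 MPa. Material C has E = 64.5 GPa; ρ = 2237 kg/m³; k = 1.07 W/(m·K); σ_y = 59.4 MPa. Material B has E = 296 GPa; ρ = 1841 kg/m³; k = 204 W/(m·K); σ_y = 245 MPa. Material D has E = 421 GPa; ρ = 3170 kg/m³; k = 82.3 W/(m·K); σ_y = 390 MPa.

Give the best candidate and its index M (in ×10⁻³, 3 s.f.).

Screen on constraints: k ≥ 34.1 W/(m·K); σ_y ≥ 282 MPa. Survivors: material Y, material V, material D.
Evaluate M for each candidate:
  material D: M = 6.47×10⁻³
  material Y: M = 1.24×10⁻³
  material V: M = 1.04×10⁻³
The maximum is for material D.

material D, M = 6.47×10⁻³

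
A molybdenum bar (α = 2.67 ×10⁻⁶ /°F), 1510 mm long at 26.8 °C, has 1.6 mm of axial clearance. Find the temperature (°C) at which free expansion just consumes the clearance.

247 °C

α = 2.67×10⁻⁶/°F × 9/5 = 4.81×10⁻⁶/K.
α·L₀·ΔT = 1.6 mm ⇒ ΔT = 1.6 / (4.81×10⁻⁶ × 1510.0) = 220.5 K.
T = 26.8 + 220.5 = 247.3 °C.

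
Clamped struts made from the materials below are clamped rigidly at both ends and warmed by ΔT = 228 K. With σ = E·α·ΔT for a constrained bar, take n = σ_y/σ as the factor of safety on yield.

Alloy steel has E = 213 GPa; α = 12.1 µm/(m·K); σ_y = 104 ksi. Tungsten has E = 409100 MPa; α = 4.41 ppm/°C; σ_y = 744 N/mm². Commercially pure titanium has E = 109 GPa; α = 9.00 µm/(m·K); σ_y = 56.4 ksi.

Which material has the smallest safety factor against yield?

alloy steel

With everything in SI (GPa, ×10⁻⁶/K, MPa):
  alloy steel: E = 213.0, α = 12.1, σ_y = 717.1 → σ = 588 MPa, n = 1.22
  tungsten: E = 409.1, α = 4.41, σ_y = 744.0 → σ = 411 MPa, n = 1.81
  commercially pure titanium: E = 109.0, α = 9.00, σ_y = 388.9 → σ = 224 MPa, n = 1.74
The minimum is alloy steel at n = 1.22.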